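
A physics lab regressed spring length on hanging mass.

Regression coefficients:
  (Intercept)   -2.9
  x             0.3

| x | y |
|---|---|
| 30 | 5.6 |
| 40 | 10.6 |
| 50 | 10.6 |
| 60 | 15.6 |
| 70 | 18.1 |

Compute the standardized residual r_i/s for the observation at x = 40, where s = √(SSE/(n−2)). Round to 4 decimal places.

1.1619

x=30: ŷ = -2.9 + 0.3·30 = 6.1; r = 5.6 − 6.1 = -0.5
x=40: ŷ = -2.9 + 0.3·40 = 9.1; r = 10.6 − 9.1 = 1.5
x=50: ŷ = -2.9 + 0.3·50 = 12.1; r = 10.6 − 12.1 = -1.5
x=60: ŷ = -2.9 + 0.3·60 = 15.1; r = 15.6 − 15.1 = 0.5
x=70: ŷ = -2.9 + 0.3·70 = 18.1; r = 18.1 − 18.1 = 0
SSE = 0.25 + 2.25 + 2.25 + 0.25 + 0 = 5
s = √(5/3) = 1.29099
r/s = 1.5 / 1.29099 = 1.1619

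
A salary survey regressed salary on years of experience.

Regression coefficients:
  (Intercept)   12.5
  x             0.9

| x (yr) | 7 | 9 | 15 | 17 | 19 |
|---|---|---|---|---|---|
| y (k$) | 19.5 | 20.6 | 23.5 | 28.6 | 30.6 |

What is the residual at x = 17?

ŷ = 12.5 + 0.9·17 = 27.8
e = 28.6 − 27.8 = 0.8

e = 0.8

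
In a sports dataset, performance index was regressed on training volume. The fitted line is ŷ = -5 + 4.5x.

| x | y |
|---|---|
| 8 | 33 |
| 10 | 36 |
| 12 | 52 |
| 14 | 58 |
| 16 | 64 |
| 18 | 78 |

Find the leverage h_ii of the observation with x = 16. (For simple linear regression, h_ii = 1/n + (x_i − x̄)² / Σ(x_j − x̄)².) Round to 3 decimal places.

x̄ = (8 + 10 + 12 + 14 + 16 + 18)/6 = 13
Σ(x − x̄)² = 25 + 9 + 1 + 1 + 9 + 25 = 70
h = 1/6 + (3)²/70 = 0.166667 + 0.128571 = 0.295

h = 0.295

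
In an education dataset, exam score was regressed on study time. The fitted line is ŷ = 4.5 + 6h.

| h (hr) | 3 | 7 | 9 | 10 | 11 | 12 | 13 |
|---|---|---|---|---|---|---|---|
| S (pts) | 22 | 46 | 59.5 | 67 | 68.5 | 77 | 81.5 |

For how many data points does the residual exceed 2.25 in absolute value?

h=3: ŷ = 4.5 + 6·3 = 22.5; e = 22 − 22.5 = -0.5
h=7: ŷ = 4.5 + 6·7 = 46.5; e = 46 − 46.5 = -0.5
h=9: ŷ = 4.5 + 6·9 = 58.5; e = 59.5 − 58.5 = 1
h=10: ŷ = 4.5 + 6·10 = 64.5; e = 67 − 64.5 = 2.5
h=11: ŷ = 4.5 + 6·11 = 70.5; e = 68.5 − 70.5 = -2
h=12: ŷ = 4.5 + 6·12 = 76.5; e = 77 − 76.5 = 0.5
h=13: ŷ = 4.5 + 6·13 = 82.5; e = 81.5 − 82.5 = -1
|e| > 2.25: h=10 (|e|=2.5) → 1

1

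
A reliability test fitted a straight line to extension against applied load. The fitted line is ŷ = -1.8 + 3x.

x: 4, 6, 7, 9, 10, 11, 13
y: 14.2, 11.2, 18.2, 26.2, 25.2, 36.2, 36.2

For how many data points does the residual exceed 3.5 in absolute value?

x=4: ŷ = -1.8 + 3·4 = 10.2; r = 14.2 − 10.2 = 4
x=6: ŷ = -1.8 + 3·6 = 16.2; r = 11.2 − 16.2 = -5
x=7: ŷ = -1.8 + 3·7 = 19.2; r = 18.2 − 19.2 = -1
x=9: ŷ = -1.8 + 3·9 = 25.2; r = 26.2 − 25.2 = 1
x=10: ŷ = -1.8 + 3·10 = 28.2; r = 25.2 − 28.2 = -3
x=11: ŷ = -1.8 + 3·11 = 31.2; r = 36.2 − 31.2 = 5
x=13: ŷ = -1.8 + 3·13 = 37.2; r = 36.2 − 37.2 = -1
|r| > 3.5: x=4 (|r|=4), x=6 (|r|=5), x=11 (|r|=5) → 3

3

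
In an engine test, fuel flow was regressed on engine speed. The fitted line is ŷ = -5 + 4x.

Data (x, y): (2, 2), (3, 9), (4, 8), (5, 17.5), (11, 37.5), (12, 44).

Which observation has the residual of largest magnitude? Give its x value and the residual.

x=2: ŷ = -5 + 4·2 = 3; r = 2 − 3 = -1
x=3: ŷ = -5 + 4·3 = 7; r = 9 − 7 = 2
x=4: ŷ = -5 + 4·4 = 11; r = 8 − 11 = -3
x=5: ŷ = -5 + 4·5 = 15; r = 17.5 − 15 = 2.5
x=11: ŷ = -5 + 4·11 = 39; r = 37.5 − 39 = -1.5
x=12: ŷ = -5 + 4·12 = 43; r = 44 − 43 = 1
Largest |r| is 3 at x = 4, residual -3.

x = 4, r = -3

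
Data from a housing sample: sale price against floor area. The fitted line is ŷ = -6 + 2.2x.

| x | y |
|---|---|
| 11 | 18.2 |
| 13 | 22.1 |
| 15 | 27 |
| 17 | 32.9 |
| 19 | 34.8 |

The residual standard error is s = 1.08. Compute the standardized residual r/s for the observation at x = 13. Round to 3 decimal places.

-0.463

ŷ = -6 + 2.2·13 = 22.6
r = 22.1 − 22.6 = -0.5
r/s = -0.5 / 1.08 = -0.463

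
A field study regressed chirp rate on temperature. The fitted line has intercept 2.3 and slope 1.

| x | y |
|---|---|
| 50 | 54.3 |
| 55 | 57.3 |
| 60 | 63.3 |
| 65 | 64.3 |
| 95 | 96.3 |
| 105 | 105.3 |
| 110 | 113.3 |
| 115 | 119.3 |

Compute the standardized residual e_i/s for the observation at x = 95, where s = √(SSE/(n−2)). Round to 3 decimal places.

-0.500

x=50: ŷ = 2.3 + 50 = 52.3; e = 54.3 − 52.3 = 2
x=55: ŷ = 2.3 + 55 = 57.3; e = 57.3 − 57.3 = 0
x=60: ŷ = 2.3 + 60 = 62.3; e = 63.3 − 62.3 = 1
x=65: ŷ = 2.3 + 65 = 67.3; e = 64.3 − 67.3 = -3
x=95: ŷ = 2.3 + 95 = 97.3; e = 96.3 − 97.3 = -1
x=105: ŷ = 2.3 + 105 = 107.3; e = 105.3 − 107.3 = -2
x=110: ŷ = 2.3 + 110 = 112.3; e = 113.3 − 112.3 = 1
x=115: ŷ = 2.3 + 115 = 117.3; e = 119.3 − 117.3 = 2
SSE = 4 + 0 + 1 + 9 + 1 + 4 + 1 + 4 = 24
s = √(24/6) = 2
e/s = -1 / 2 = -0.500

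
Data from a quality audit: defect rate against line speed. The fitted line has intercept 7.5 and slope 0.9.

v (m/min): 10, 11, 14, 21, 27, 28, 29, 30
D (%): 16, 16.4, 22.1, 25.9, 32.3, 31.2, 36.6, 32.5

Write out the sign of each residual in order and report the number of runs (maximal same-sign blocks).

7 runs

v=10: D̂ = 7.5 + 0.9·10 = 16.5; e = 16 − 16.5 = -0.5
v=11: D̂ = 7.5 + 0.9·11 = 17.4; e = 16.4 − 17.4 = -1
v=14: D̂ = 7.5 + 0.9·14 = 20.1; e = 22.1 − 20.1 = 2
v=21: D̂ = 7.5 + 0.9·21 = 26.4; e = 25.9 − 26.4 = -0.5
v=27: D̂ = 7.5 + 0.9·27 = 31.8; e = 32.3 − 31.8 = 0.5
v=28: D̂ = 7.5 + 0.9·28 = 32.7; e = 31.2 − 32.7 = -1.5
v=29: D̂ = 7.5 + 0.9·29 = 33.6; e = 36.6 − 33.6 = 3
v=30: D̂ = 7.5 + 0.9·30 = 34.5; e = 32.5 − 34.5 = -2
Signs: − − + − + − + −
Runs: −×2, +×1, −×1, +×1, −×1, +×1, −×1 → 7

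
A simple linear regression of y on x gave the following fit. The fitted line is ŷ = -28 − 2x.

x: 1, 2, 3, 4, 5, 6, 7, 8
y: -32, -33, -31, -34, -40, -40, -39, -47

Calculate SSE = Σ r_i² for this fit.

SSE = 40

x=1: ŷ = -28 − 2·1 = -30; r = -32 − (-30) = -2
x=2: ŷ = -28 − 2·2 = -32; r = -33 − (-32) = -1
x=3: ŷ = -28 − 2·3 = -34; r = -31 − (-34) = 3
x=4: ŷ = -28 − 2·4 = -36; r = -34 − (-36) = 2
x=5: ŷ = -28 − 2·5 = -38; r = -40 − (-38) = -2
x=6: ŷ = -28 − 2·6 = -40; r = -40 − (-40) = 0
x=7: ŷ = -28 − 2·7 = -42; r = -39 − (-42) = 3
x=8: ŷ = -28 − 2·8 = -44; r = -47 − (-44) = -3
SSE = 4 + 1 + 9 + 4 + 4 + 0 + 9 + 9 = 40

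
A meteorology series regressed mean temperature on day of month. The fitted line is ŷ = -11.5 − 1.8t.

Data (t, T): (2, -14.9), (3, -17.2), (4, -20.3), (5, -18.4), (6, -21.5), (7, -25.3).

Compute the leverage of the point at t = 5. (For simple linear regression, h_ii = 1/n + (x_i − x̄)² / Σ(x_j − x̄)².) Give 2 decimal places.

t̄ = (2 + 3 + 4 + 5 + 6 + 7)/6 = 4.5
Σ(t − t̄)² = 6.25 + 2.25 + 0.25 + 0.25 + 2.25 + 6.25 = 17.5
h = 1/6 + (0.5)²/17.5 = 0.166667 + 0.0142857 = 0.18

h = 0.18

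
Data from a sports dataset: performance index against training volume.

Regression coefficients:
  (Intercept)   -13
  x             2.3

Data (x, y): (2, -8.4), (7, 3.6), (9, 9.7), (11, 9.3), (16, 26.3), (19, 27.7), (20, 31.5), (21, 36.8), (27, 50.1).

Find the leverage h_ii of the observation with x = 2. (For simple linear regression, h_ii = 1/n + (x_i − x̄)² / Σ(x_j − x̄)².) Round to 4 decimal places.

x̄ = (2 + 7 + 9 + 11 + 16 + 19 + 20 + 21 + 27)/9 = 14.6667
Σ(x − x̄)² = 160.444 + 58.7778 + 32.1111 + 13.4444 + 1.77778 + 18.7778 + 28.4444 + 40.1111 + 152.111 = 506
h = 1/9 + (-12.6667)²/506 = 0.111111 + 0.317084 = 0.4282

h = 0.4282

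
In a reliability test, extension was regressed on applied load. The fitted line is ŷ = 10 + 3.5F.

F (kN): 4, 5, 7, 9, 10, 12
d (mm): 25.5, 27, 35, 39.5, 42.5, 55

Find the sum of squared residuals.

SSE = 22

F=4: ŷ = 10 + 3.5·4 = 24; e = 25.5 − 24 = 1.5
F=5: ŷ = 10 + 3.5·5 = 27.5; e = 27 − 27.5 = -0.5
F=7: ŷ = 10 + 3.5·7 = 34.5; e = 35 − 34.5 = 0.5
F=9: ŷ = 10 + 3.5·9 = 41.5; e = 39.5 − 41.5 = -2
F=10: ŷ = 10 + 3.5·10 = 45; e = 42.5 − 45 = -2.5
F=12: ŷ = 10 + 3.5·12 = 52; e = 55 − 52 = 3
SSE = 2.25 + 0.25 + 0.25 + 4 + 6.25 + 9 = 22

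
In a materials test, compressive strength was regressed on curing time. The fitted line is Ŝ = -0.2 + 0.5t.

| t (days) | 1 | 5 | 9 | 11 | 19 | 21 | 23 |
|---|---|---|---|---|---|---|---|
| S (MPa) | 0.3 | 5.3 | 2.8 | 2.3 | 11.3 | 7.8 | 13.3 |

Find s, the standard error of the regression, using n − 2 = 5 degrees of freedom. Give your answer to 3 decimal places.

s = 2.627

t=1: Ŝ = -0.2 + 0.5·1 = 0.3; e = 0.3 − 0.3 = 0
t=5: Ŝ = -0.2 + 0.5·5 = 2.3; e = 5.3 − 2.3 = 3
t=9: Ŝ = -0.2 + 0.5·9 = 4.3; e = 2.8 − 4.3 = -1.5
t=11: Ŝ = -0.2 + 0.5·11 = 5.3; e = 2.3 − 5.3 = -3
t=19: Ŝ = -0.2 + 0.5·19 = 9.3; e = 11.3 − 9.3 = 2
t=21: Ŝ = -0.2 + 0.5·21 = 10.3; e = 7.8 − 10.3 = -2.5
t=23: Ŝ = -0.2 + 0.5·23 = 11.3; e = 13.3 − 11.3 = 2
SSE = 0 + 9 + 2.25 + 9 + 4 + 6.25 + 4 = 34.5
s = √(34.5/5) = √6.9 ≈ 2.627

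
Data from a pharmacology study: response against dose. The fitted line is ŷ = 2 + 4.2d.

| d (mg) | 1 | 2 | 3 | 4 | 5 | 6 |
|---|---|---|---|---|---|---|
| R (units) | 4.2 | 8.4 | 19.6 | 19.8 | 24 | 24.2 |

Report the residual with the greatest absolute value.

e = 5

d=1: ŷ = 2 + 4.2·1 = 6.2; e = 4.2 − 6.2 = -2
d=2: ŷ = 2 + 4.2·2 = 10.4; e = 8.4 − 10.4 = -2
d=3: ŷ = 2 + 4.2·3 = 14.6; e = 19.6 − 14.6 = 5
d=4: ŷ = 2 + 4.2·4 = 18.8; e = 19.8 − 18.8 = 1
d=5: ŷ = 2 + 4.2·5 = 23; e = 24 − 23 = 1
d=6: ŷ = 2 + 4.2·6 = 27.2; e = 24.2 − 27.2 = -3
Largest |e| is 5 at d = 3, residual 5.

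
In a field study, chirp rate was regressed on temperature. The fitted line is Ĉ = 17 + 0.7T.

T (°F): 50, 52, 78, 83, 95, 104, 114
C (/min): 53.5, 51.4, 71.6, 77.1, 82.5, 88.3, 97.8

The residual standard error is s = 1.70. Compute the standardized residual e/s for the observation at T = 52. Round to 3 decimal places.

-1.176

Ĉ = 17 + 0.7·52 = 53.4
e = 51.4 − 53.4 = -2
e/s = -2 / 1.70 = -1.176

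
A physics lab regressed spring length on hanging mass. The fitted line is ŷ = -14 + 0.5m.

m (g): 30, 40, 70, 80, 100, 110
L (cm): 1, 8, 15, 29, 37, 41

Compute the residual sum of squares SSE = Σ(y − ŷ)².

m=30: ŷ = -14 + 0.5·30 = 1; e = 1 − 1 = 0
m=40: ŷ = -14 + 0.5·40 = 6; e = 8 − 6 = 2
m=70: ŷ = -14 + 0.5·70 = 21; e = 15 − 21 = -6
m=80: ŷ = -14 + 0.5·80 = 26; e = 29 − 26 = 3
m=100: ŷ = -14 + 0.5·100 = 36; e = 37 − 36 = 1
m=110: ŷ = -14 + 0.5·110 = 41; e = 41 − 41 = 0
SSE = 0 + 4 + 36 + 9 + 1 + 0 = 50

SSE = 50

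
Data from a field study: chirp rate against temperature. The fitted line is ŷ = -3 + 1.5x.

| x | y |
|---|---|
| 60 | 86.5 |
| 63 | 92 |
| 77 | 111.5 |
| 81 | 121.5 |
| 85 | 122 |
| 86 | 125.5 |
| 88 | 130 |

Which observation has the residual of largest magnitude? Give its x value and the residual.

x = 81, e = 3

x=60: ŷ = -3 + 1.5·60 = 87; e = 86.5 − 87 = -0.5
x=63: ŷ = -3 + 1.5·63 = 91.5; e = 92 − 91.5 = 0.5
x=77: ŷ = -3 + 1.5·77 = 112.5; e = 111.5 − 112.5 = -1
x=81: ŷ = -3 + 1.5·81 = 118.5; e = 121.5 − 118.5 = 3
x=85: ŷ = -3 + 1.5·85 = 124.5; e = 122 − 124.5 = -2.5
x=86: ŷ = -3 + 1.5·86 = 126; e = 125.5 − 126 = -0.5
x=88: ŷ = -3 + 1.5·88 = 129; e = 130 − 129 = 1
Largest |e| is 3 at x = 81, residual 3.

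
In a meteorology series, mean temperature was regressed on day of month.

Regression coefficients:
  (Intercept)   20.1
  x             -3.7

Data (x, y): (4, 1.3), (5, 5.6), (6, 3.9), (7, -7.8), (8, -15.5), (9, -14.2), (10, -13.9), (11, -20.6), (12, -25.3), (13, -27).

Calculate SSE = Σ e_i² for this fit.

x=4: ŷ = 20.1 − 3.7·4 = 5.3; e = 1.3 − 5.3 = -4
x=5: ŷ = 20.1 − 3.7·5 = 1.6; e = 5.6 − 1.6 = 4
x=6: ŷ = 20.1 − 3.7·6 = -2.1; e = 3.9 − (-2.1) = 6
x=7: ŷ = 20.1 − 3.7·7 = -5.8; e = -7.8 − (-5.8) = -2
x=8: ŷ = 20.1 − 3.7·8 = -9.5; e = -15.5 − (-9.5) = -6
x=9: ŷ = 20.1 − 3.7·9 = -13.2; e = -14.2 − (-13.2) = -1
x=10: ŷ = 20.1 − 3.7·10 = -16.9; e = -13.9 − (-16.9) = 3
x=11: ŷ = 20.1 − 3.7·11 = -20.6; e = -20.6 − (-20.6) = 0
x=12: ŷ = 20.1 − 3.7·12 = -24.3; e = -25.3 − (-24.3) = -1
x=13: ŷ = 20.1 − 3.7·13 = -28; e = -27 − (-28) = 1
SSE = 16 + 16 + 36 + 4 + 36 + 1 + 9 + 0 + 1 + 1 = 120

SSE = 120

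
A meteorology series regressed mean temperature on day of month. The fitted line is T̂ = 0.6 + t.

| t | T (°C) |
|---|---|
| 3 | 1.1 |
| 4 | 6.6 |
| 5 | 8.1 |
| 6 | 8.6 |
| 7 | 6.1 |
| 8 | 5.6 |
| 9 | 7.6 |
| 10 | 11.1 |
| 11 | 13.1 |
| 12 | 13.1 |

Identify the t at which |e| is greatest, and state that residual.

t = 8, e = -3

t=3: T̂ = 0.6 + 3 = 3.6; e = 1.1 − 3.6 = -2.5
t=4: T̂ = 0.6 + 4 = 4.6; e = 6.6 − 4.6 = 2
t=5: T̂ = 0.6 + 5 = 5.6; e = 8.1 − 5.6 = 2.5
t=6: T̂ = 0.6 + 6 = 6.6; e = 8.6 − 6.6 = 2
t=7: T̂ = 0.6 + 7 = 7.6; e = 6.1 − 7.6 = -1.5
t=8: T̂ = 0.6 + 8 = 8.6; e = 5.6 − 8.6 = -3
t=9: T̂ = 0.6 + 9 = 9.6; e = 7.6 − 9.6 = -2
t=10: T̂ = 0.6 + 10 = 10.6; e = 11.1 − 10.6 = 0.5
t=11: T̂ = 0.6 + 11 = 11.6; e = 13.1 − 11.6 = 1.5
t=12: T̂ = 0.6 + 12 = 12.6; e = 13.1 − 12.6 = 0.5
Largest |e| is 3 at t = 8, residual -3.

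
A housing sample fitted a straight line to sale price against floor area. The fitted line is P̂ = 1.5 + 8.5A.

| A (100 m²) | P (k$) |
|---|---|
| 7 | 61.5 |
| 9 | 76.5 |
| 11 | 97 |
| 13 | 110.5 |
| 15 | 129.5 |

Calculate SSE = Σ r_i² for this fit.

A=7: P̂ = 1.5 + 8.5·7 = 61; r = 61.5 − 61 = 0.5
A=9: P̂ = 1.5 + 8.5·9 = 78; r = 76.5 − 78 = -1.5
A=11: P̂ = 1.5 + 8.5·11 = 95; r = 97 − 95 = 2
A=13: P̂ = 1.5 + 8.5·13 = 112; r = 110.5 − 112 = -1.5
A=15: P̂ = 1.5 + 8.5·15 = 129; r = 129.5 − 129 = 0.5
SSE = 0.25 + 2.25 + 4 + 2.25 + 0.25 = 9

SSE = 9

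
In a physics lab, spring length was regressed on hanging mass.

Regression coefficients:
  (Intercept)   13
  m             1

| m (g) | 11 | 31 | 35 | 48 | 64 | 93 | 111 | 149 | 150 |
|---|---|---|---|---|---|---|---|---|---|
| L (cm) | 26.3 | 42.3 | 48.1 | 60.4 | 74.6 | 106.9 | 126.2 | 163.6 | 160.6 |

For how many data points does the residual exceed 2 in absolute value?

4

m=11: ŷ = 13 + 11 = 24; e = 26.3 − 24 = 2.3
m=31: ŷ = 13 + 31 = 44; e = 42.3 − 44 = -1.7
m=35: ŷ = 13 + 35 = 48; e = 48.1 − 48 = 0.1
m=48: ŷ = 13 + 48 = 61; e = 60.4 − 61 = -0.6
m=64: ŷ = 13 + 64 = 77; e = 74.6 − 77 = -2.4
m=93: ŷ = 13 + 93 = 106; e = 106.9 − 106 = 0.9
m=111: ŷ = 13 + 111 = 124; e = 126.2 − 124 = 2.2
m=149: ŷ = 13 + 149 = 162; e = 163.6 − 162 = 1.6
m=150: ŷ = 13 + 150 = 163; e = 160.6 − 163 = -2.4
|e| > 2: m=11 (|e|=2.3), m=64 (|e|=2.4), m=111 (|e|=2.2), m=150 (|e|=2.4) → 4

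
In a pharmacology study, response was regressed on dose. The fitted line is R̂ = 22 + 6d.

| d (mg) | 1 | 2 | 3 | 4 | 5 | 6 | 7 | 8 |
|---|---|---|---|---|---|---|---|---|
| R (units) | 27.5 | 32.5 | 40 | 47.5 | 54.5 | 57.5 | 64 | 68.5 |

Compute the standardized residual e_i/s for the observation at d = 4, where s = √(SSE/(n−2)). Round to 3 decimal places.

d=1: R̂ = 22 + 6·1 = 28; e = 27.5 − 28 = -0.5
d=2: R̂ = 22 + 6·2 = 34; e = 32.5 − 34 = -1.5
d=3: R̂ = 22 + 6·3 = 40; e = 40 − 40 = 0
d=4: R̂ = 22 + 6·4 = 46; e = 47.5 − 46 = 1.5
d=5: R̂ = 22 + 6·5 = 52; e = 54.5 − 52 = 2.5
d=6: R̂ = 22 + 6·6 = 58; e = 57.5 − 58 = -0.5
d=7: R̂ = 22 + 6·7 = 64; e = 64 − 64 = 0
d=8: R̂ = 22 + 6·8 = 70; e = 68.5 − 70 = -1.5
SSE = 0.25 + 2.25 + 0 + 2.25 + 6.25 + 0.25 + 0 + 2.25 = 13.5
s = √(13.5/6) = 1.5
e/s = 1.5 / 1.5 = 1.000

1.000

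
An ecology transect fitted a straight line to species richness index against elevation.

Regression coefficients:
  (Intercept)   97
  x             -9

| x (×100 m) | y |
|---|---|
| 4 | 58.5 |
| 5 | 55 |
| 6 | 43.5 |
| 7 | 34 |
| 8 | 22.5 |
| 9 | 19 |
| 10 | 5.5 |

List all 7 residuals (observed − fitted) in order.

x=4: ŷ = 97 − 9·4 = 61; r = 58.5 − 61 = -2.5
x=5: ŷ = 97 − 9·5 = 52; r = 55 − 52 = 3
x=6: ŷ = 97 − 9·6 = 43; r = 43.5 − 43 = 0.5
x=7: ŷ = 97 − 9·7 = 34; r = 34 − 34 = 0
x=8: ŷ = 97 − 9·8 = 25; r = 22.5 − 25 = -2.5
x=9: ŷ = 97 − 9·9 = 16; r = 19 − 16 = 3
x=10: ŷ = 97 − 9·10 = 7; r = 5.5 − 7 = -1.5

-2.5, 3, 0.5, 0, -2.5, 3, -1.5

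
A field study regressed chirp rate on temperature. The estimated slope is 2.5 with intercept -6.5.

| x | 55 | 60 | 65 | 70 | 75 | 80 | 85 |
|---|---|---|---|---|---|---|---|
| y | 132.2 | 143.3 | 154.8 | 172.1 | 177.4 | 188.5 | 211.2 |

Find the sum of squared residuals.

x=55: ŷ = -6.5 + 2.5·55 = 131; r = 132.2 − 131 = 1.2
x=60: ŷ = -6.5 + 2.5·60 = 143.5; r = 143.3 − 143.5 = -0.2
x=65: ŷ = -6.5 + 2.5·65 = 156; r = 154.8 − 156 = -1.2
x=70: ŷ = -6.5 + 2.5·70 = 168.5; r = 172.1 − 168.5 = 3.6
x=75: ŷ = -6.5 + 2.5·75 = 181; r = 177.4 − 181 = -3.6
x=80: ŷ = -6.5 + 2.5·80 = 193.5; r = 188.5 − 193.5 = -5
x=85: ŷ = -6.5 + 2.5·85 = 206; r = 211.2 − 206 = 5.2
SSE = 1.44 + 0.04 + 1.44 + 12.96 + 12.96 + 25 + 27.04 = 80.88

SSE = 80.88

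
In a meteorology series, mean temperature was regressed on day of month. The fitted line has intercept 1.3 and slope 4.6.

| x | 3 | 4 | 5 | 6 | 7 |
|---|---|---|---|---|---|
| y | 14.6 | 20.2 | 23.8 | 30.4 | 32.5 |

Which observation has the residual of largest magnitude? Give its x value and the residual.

x = 6, e = 1.5

x=3: ŷ = 1.3 + 4.6·3 = 15.1; e = 14.6 − 15.1 = -0.5
x=4: ŷ = 1.3 + 4.6·4 = 19.7; e = 20.2 − 19.7 = 0.5
x=5: ŷ = 1.3 + 4.6·5 = 24.3; e = 23.8 − 24.3 = -0.5
x=6: ŷ = 1.3 + 4.6·6 = 28.9; e = 30.4 − 28.9 = 1.5
x=7: ŷ = 1.3 + 4.6·7 = 33.5; e = 32.5 − 33.5 = -1
Largest |e| is 1.5 at x = 6, residual 1.5.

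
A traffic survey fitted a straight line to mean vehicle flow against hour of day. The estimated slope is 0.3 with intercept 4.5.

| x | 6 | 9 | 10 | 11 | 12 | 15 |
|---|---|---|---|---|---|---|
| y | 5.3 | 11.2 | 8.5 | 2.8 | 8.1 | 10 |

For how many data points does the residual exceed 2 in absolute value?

2

x=6: ŷ = 4.5 + 0.3·6 = 6.3; r = 5.3 − 6.3 = -1
x=9: ŷ = 4.5 + 0.3·9 = 7.2; r = 11.2 − 7.2 = 4
x=10: ŷ = 4.5 + 0.3·10 = 7.5; r = 8.5 − 7.5 = 1
x=11: ŷ = 4.5 + 0.3·11 = 7.8; r = 2.8 − 7.8 = -5
x=12: ŷ = 4.5 + 0.3·12 = 8.1; r = 8.1 − 8.1 = 0
x=15: ŷ = 4.5 + 0.3·15 = 9; r = 10 − 9 = 1
|r| > 2: x=9 (|r|=4), x=11 (|r|=5) → 2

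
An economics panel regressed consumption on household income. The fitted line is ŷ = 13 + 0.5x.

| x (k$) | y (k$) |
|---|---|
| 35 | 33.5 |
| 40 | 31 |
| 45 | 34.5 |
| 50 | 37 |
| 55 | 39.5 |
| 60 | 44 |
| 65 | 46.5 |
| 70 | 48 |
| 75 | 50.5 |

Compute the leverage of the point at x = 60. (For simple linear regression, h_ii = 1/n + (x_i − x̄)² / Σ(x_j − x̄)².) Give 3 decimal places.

h = 0.128

x̄ = (35 + 40 + 45 + 50 + 55 + 60 + 65 + 70 + 75)/9 = 55
Σ(x − x̄)² = 400 + 225 + 100 + 25 + 0 + 25 + 100 + 225 + 400 = 1500
h = 1/9 + (5)²/1500 = 0.111111 + 0.0166667 = 0.128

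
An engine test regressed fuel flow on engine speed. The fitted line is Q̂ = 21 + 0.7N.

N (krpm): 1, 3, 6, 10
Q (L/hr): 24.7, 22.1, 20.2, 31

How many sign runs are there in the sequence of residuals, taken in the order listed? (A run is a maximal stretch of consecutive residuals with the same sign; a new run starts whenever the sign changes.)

3 runs

N=1: Q̂ = 21 + 0.7·1 = 21.7; r = 24.7 − 21.7 = 3
N=3: Q̂ = 21 + 0.7·3 = 23.1; r = 22.1 − 23.1 = -1
N=6: Q̂ = 21 + 0.7·6 = 25.2; r = 20.2 − 25.2 = -5
N=10: Q̂ = 21 + 0.7·10 = 28; r = 31 − 28 = 3
Signs: + − − +
Runs: +×1, −×2, +×1 → 3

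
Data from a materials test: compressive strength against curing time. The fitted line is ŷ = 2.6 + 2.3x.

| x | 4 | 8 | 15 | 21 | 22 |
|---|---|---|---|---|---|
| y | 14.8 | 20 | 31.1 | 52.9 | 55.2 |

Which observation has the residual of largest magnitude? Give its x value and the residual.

x=4: ŷ = 2.6 + 2.3·4 = 11.8; e = 14.8 − 11.8 = 3
x=8: ŷ = 2.6 + 2.3·8 = 21; e = 20 − 21 = -1
x=15: ŷ = 2.6 + 2.3·15 = 37.1; e = 31.1 − 37.1 = -6
x=21: ŷ = 2.6 + 2.3·21 = 50.9; e = 52.9 − 50.9 = 2
x=22: ŷ = 2.6 + 2.3·22 = 53.2; e = 55.2 − 53.2 = 2
Largest |e| is 6 at x = 15, residual -6.

x = 15, e = -6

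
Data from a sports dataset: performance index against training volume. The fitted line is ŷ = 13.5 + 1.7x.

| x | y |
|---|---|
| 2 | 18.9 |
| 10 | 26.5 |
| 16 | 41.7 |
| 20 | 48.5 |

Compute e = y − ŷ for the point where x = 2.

ŷ = 13.5 + 1.7·2 = 16.9
e = 18.9 − 16.9 = 2

e = 2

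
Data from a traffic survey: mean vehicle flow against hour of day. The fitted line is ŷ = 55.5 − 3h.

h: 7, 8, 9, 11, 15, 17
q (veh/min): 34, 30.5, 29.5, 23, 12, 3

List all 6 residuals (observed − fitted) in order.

h=7: ŷ = 55.5 − 3·7 = 34.5; r = 34 − 34.5 = -0.5
h=8: ŷ = 55.5 − 3·8 = 31.5; r = 30.5 − 31.5 = -1
h=9: ŷ = 55.5 − 3·9 = 28.5; r = 29.5 − 28.5 = 1
h=11: ŷ = 55.5 − 3·11 = 22.5; r = 23 − 22.5 = 0.5
h=15: ŷ = 55.5 − 3·15 = 10.5; r = 12 − 10.5 = 1.5
h=17: ŷ = 55.5 − 3·17 = 4.5; r = 3 − 4.5 = -1.5

-0.5, -1, 1, 0.5, 1.5, -1.5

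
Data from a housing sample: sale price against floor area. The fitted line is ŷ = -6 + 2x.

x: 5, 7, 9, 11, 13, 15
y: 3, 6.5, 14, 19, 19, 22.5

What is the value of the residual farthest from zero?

e = 3

x=5: ŷ = -6 + 2·5 = 4; e = 3 − 4 = -1
x=7: ŷ = -6 + 2·7 = 8; e = 6.5 − 8 = -1.5
x=9: ŷ = -6 + 2·9 = 12; e = 14 − 12 = 2
x=11: ŷ = -6 + 2·11 = 16; e = 19 − 16 = 3
x=13: ŷ = -6 + 2·13 = 20; e = 19 − 20 = -1
x=15: ŷ = -6 + 2·15 = 24; e = 22.5 − 24 = -1.5
Largest |e| is 3 at x = 11, residual 3.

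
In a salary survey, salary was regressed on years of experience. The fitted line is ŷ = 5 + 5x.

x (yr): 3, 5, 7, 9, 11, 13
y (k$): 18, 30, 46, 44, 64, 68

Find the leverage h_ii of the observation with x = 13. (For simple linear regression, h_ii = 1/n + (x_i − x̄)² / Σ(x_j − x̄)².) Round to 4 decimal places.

x̄ = (3 + 5 + 7 + 9 + 11 + 13)/6 = 8
Σ(x − x̄)² = 25 + 9 + 1 + 1 + 9 + 25 = 70
h = 1/6 + (5)²/70 = 0.166667 + 0.357143 = 0.5238

h = 0.5238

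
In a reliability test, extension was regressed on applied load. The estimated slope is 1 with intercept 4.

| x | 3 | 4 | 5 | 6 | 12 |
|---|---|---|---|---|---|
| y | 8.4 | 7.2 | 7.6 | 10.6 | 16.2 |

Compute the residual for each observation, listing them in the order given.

x=3: ŷ = 4 + 3 = 7; e = 8.4 − 7 = 1.4
x=4: ŷ = 4 + 4 = 8; e = 7.2 − 8 = -0.8
x=5: ŷ = 4 + 5 = 9; e = 7.6 − 9 = -1.4
x=6: ŷ = 4 + 6 = 10; e = 10.6 − 10 = 0.6
x=12: ŷ = 4 + 12 = 16; e = 16.2 − 16 = 0.2

1.4, -0.8, -1.4, 0.6, 0.2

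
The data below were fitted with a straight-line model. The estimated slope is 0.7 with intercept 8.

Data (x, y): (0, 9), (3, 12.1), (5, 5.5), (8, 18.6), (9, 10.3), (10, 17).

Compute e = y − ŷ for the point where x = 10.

ŷ = 8 + 0.7·10 = 15
e = 17 − 15 = 2

e = 2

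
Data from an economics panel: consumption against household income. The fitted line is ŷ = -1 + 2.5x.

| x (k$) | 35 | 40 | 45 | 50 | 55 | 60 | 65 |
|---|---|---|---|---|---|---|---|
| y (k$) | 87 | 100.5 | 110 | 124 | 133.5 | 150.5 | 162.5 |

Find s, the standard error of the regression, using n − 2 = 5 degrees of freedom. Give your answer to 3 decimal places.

s = 1.844

x=35: ŷ = -1 + 2.5·35 = 86.5; r = 87 − 86.5 = 0.5
x=40: ŷ = -1 + 2.5·40 = 99; r = 100.5 − 99 = 1.5
x=45: ŷ = -1 + 2.5·45 = 111.5; r = 110 − 111.5 = -1.5
x=50: ŷ = -1 + 2.5·50 = 124; r = 124 − 124 = 0
x=55: ŷ = -1 + 2.5·55 = 136.5; r = 133.5 − 136.5 = -3
x=60: ŷ = -1 + 2.5·60 = 149; r = 150.5 − 149 = 1.5
x=65: ŷ = -1 + 2.5·65 = 161.5; r = 162.5 − 161.5 = 1
SSE = 0.25 + 2.25 + 2.25 + 0 + 9 + 2.25 + 1 = 17
s = √(17/5) = √3.4 ≈ 1.844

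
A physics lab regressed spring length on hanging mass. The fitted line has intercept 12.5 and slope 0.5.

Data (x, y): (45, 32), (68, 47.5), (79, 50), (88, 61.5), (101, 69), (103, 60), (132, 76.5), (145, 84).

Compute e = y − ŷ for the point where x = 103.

e = -4

ŷ = 12.5 + 0.5·103 = 64
e = 60 − 64 = -4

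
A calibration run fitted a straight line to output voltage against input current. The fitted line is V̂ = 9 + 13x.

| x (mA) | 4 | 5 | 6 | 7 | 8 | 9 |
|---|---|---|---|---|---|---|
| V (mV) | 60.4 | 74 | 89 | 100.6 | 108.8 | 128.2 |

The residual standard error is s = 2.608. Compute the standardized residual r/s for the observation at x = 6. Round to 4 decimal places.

V̂ = 9 + 13·6 = 87
r = 89 − 87 = 2
r/s = 2 / 2.608 = 0.7669

0.7669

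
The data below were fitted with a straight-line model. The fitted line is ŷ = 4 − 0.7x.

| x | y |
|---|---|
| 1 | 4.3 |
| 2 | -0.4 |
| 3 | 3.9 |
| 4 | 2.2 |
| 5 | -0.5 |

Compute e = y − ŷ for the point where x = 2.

e = -3

ŷ = 4 − 0.7·2 = 2.6
e = -0.4 − 2.6 = -3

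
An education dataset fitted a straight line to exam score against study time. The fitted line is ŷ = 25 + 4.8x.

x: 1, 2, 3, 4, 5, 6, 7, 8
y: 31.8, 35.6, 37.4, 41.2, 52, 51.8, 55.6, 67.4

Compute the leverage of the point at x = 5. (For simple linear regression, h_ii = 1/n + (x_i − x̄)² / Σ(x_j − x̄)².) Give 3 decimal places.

h = 0.131

x̄ = (1 + 2 + 3 + 4 + 5 + 6 + 7 + 8)/8 = 4.5
Σ(x − x̄)² = 12.25 + 6.25 + 2.25 + 0.25 + 0.25 + 2.25 + 6.25 + 12.25 = 42
h = 1/8 + (0.5)²/42 = 0.125 + 0.00595238 = 0.131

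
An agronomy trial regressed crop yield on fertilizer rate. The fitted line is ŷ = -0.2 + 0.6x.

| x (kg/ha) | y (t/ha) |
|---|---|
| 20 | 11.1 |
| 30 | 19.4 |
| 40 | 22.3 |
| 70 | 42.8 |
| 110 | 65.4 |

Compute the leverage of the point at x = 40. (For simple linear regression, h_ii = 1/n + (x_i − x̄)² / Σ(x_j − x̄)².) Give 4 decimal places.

h = 0.2368

x̄ = (20 + 30 + 40 + 70 + 110)/5 = 54
Σ(x − x̄)² = 1156 + 576 + 196 + 256 + 3136 = 5320
h = 1/5 + (-14)²/5320 = 0.2 + 0.0368421 = 0.2368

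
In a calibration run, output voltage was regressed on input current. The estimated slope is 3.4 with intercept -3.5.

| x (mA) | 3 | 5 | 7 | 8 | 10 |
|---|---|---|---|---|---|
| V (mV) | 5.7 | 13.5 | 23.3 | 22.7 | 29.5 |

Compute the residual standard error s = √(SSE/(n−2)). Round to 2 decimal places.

s = 2.00

x=3: V̂ = -3.5 + 3.4·3 = 6.7; e = 5.7 − 6.7 = -1
x=5: V̂ = -3.5 + 3.4·5 = 13.5; e = 13.5 − 13.5 = 0
x=7: V̂ = -3.5 + 3.4·7 = 20.3; e = 23.3 − 20.3 = 3
x=8: V̂ = -3.5 + 3.4·8 = 23.7; e = 22.7 − 23.7 = -1
x=10: V̂ = -3.5 + 3.4·10 = 30.5; e = 29.5 − 30.5 = -1
SSE = 1 + 0 + 9 + 1 + 1 = 12
s = √(12/3) = √4 ≈ 2.00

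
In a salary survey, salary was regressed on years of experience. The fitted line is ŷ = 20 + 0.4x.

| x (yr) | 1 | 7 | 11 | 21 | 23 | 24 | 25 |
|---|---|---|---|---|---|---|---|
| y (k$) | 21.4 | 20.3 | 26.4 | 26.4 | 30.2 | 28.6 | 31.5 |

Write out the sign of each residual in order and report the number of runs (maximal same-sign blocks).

x=1: ŷ = 20 + 0.4·1 = 20.4; r = 21.4 − 20.4 = 1
x=7: ŷ = 20 + 0.4·7 = 22.8; r = 20.3 − 22.8 = -2.5
x=11: ŷ = 20 + 0.4·11 = 24.4; r = 26.4 − 24.4 = 2
x=21: ŷ = 20 + 0.4·21 = 28.4; r = 26.4 − 28.4 = -2
x=23: ŷ = 20 + 0.4·23 = 29.2; r = 30.2 − 29.2 = 1
x=24: ŷ = 20 + 0.4·24 = 29.6; r = 28.6 − 29.6 = -1
x=25: ŷ = 20 + 0.4·25 = 30; r = 31.5 − 30 = 1.5
Signs: + − + − + − +
Runs: +×1, −×1, +×1, −×1, +×1, −×1, +×1 → 7

7 runs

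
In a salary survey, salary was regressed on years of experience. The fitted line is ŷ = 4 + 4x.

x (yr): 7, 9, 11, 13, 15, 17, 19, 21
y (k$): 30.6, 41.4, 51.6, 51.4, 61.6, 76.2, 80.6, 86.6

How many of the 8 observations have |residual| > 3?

3

x=7: ŷ = 4 + 4·7 = 32; e = 30.6 − 32 = -1.4
x=9: ŷ = 4 + 4·9 = 40; e = 41.4 − 40 = 1.4
x=11: ŷ = 4 + 4·11 = 48; e = 51.6 − 48 = 3.6
x=13: ŷ = 4 + 4·13 = 56; e = 51.4 − 56 = -4.6
x=15: ŷ = 4 + 4·15 = 64; e = 61.6 − 64 = -2.4
x=17: ŷ = 4 + 4·17 = 72; e = 76.2 − 72 = 4.2
x=19: ŷ = 4 + 4·19 = 80; e = 80.6 − 80 = 0.6
x=21: ŷ = 4 + 4·21 = 88; e = 86.6 − 88 = -1.4
|e| > 3: x=11 (|e|=3.6), x=13 (|e|=4.6), x=17 (|e|=4.2) → 3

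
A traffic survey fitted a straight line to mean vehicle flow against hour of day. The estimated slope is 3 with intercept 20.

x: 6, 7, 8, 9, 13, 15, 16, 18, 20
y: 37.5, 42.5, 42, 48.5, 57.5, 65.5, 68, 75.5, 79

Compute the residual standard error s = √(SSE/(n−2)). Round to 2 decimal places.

s = 1.44

x=6: ŷ = 20 + 3·6 = 38; e = 37.5 − 38 = -0.5
x=7: ŷ = 20 + 3·7 = 41; e = 42.5 − 41 = 1.5
x=8: ŷ = 20 + 3·8 = 44; e = 42 − 44 = -2
x=9: ŷ = 20 + 3·9 = 47; e = 48.5 − 47 = 1.5
x=13: ŷ = 20 + 3·13 = 59; e = 57.5 − 59 = -1.5
x=15: ŷ = 20 + 3·15 = 65; e = 65.5 − 65 = 0.5
x=16: ŷ = 20 + 3·16 = 68; e = 68 − 68 = 0
x=18: ŷ = 20 + 3·18 = 74; e = 75.5 − 74 = 1.5
x=20: ŷ = 20 + 3·20 = 80; e = 79 − 80 = -1
SSE = 0.25 + 2.25 + 4 + 2.25 + 2.25 + 0.25 + 0 + 2.25 + 1 = 14.5
s = √(14.5/7) = √2.07143 ≈ 1.44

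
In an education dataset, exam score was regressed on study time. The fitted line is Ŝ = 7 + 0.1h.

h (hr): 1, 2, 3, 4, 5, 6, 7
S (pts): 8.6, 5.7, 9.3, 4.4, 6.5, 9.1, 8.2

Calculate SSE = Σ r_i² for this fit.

h=1: Ŝ = 7 + 0.1·1 = 7.1; r = 8.6 − 7.1 = 1.5
h=2: Ŝ = 7 + 0.1·2 = 7.2; r = 5.7 − 7.2 = -1.5
h=3: Ŝ = 7 + 0.1·3 = 7.3; r = 9.3 − 7.3 = 2
h=4: Ŝ = 7 + 0.1·4 = 7.4; r = 4.4 − 7.4 = -3
h=5: Ŝ = 7 + 0.1·5 = 7.5; r = 6.5 − 7.5 = -1
h=6: Ŝ = 7 + 0.1·6 = 7.6; r = 9.1 − 7.6 = 1.5
h=7: Ŝ = 7 + 0.1·7 = 7.7; r = 8.2 − 7.7 = 0.5
SSE = 2.25 + 2.25 + 4 + 9 + 1 + 2.25 + 0.25 = 21

SSE = 21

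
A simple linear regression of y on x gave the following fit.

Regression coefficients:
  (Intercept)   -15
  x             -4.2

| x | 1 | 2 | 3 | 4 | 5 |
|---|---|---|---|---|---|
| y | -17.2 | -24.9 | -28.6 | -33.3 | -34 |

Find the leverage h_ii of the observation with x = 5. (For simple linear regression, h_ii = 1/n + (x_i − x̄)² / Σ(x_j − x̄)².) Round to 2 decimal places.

x̄ = (1 + 2 + 3 + 4 + 5)/5 = 3
Σ(x − x̄)² = 4 + 1 + 0 + 1 + 4 = 10
h = 1/5 + (2)²/10 = 0.2 + 0.4 = 0.60

h = 0.60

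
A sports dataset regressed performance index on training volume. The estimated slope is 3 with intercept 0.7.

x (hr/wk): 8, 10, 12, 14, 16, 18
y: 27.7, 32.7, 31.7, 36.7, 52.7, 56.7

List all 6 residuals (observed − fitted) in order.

3, 2, -5, -6, 4, 2

x=8: ŷ = 0.7 + 3·8 = 24.7; r = 27.7 − 24.7 = 3
x=10: ŷ = 0.7 + 3·10 = 30.7; r = 32.7 − 30.7 = 2
x=12: ŷ = 0.7 + 3·12 = 36.7; r = 31.7 − 36.7 = -5
x=14: ŷ = 0.7 + 3·14 = 42.7; r = 36.7 − 42.7 = -6
x=16: ŷ = 0.7 + 3·16 = 48.7; r = 52.7 − 48.7 = 4
x=18: ŷ = 0.7 + 3·18 = 54.7; r = 56.7 − 54.7 = 2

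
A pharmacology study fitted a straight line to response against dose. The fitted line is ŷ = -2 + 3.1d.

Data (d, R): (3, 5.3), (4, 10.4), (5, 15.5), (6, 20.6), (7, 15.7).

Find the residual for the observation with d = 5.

ŷ = -2 + 3.1·5 = 13.5
e = 15.5 − 13.5 = 2

e = 2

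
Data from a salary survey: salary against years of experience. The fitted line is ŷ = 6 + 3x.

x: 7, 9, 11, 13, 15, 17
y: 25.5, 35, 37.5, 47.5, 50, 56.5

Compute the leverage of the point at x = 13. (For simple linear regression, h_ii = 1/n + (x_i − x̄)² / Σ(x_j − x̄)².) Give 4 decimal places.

h = 0.1810

x̄ = (7 + 9 + 11 + 13 + 15 + 17)/6 = 12
Σ(x − x̄)² = 25 + 9 + 1 + 1 + 9 + 25 = 70
h = 1/6 + (1)²/70 = 0.166667 + 0.0142857 = 0.1810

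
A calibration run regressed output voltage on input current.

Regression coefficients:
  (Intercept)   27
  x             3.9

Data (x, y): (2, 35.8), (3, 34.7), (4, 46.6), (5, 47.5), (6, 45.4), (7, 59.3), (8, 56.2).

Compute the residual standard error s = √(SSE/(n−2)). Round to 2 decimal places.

x=2: ŷ = 27 + 3.9·2 = 34.8; r = 35.8 − 34.8 = 1
x=3: ŷ = 27 + 3.9·3 = 38.7; r = 34.7 − 38.7 = -4
x=4: ŷ = 27 + 3.9·4 = 42.6; r = 46.6 − 42.6 = 4
x=5: ŷ = 27 + 3.9·5 = 46.5; r = 47.5 − 46.5 = 1
x=6: ŷ = 27 + 3.9·6 = 50.4; r = 45.4 − 50.4 = -5
x=7: ŷ = 27 + 3.9·7 = 54.3; r = 59.3 − 54.3 = 5
x=8: ŷ = 27 + 3.9·8 = 58.2; r = 56.2 − 58.2 = -2
SSE = 1 + 16 + 16 + 1 + 25 + 25 + 4 = 88
s = √(88/5) = √17.6 ≈ 4.20

s = 4.20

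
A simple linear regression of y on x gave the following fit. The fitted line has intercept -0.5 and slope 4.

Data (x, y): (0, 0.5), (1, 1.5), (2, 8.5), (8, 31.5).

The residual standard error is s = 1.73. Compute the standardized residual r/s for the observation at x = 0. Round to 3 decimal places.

0.578

ŷ = -0.5 + 4·0 = -0.5
r = 0.5 − (-0.5) = 1
r/s = 1 / 1.73 = 0.578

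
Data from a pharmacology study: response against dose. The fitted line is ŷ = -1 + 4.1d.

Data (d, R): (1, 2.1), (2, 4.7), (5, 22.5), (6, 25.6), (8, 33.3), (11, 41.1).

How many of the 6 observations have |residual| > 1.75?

d=1: ŷ = -1 + 4.1·1 = 3.1; e = 2.1 − 3.1 = -1
d=2: ŷ = -1 + 4.1·2 = 7.2; e = 4.7 − 7.2 = -2.5
d=5: ŷ = -1 + 4.1·5 = 19.5; e = 22.5 − 19.5 = 3
d=6: ŷ = -1 + 4.1·6 = 23.6; e = 25.6 − 23.6 = 2
d=8: ŷ = -1 + 4.1·8 = 31.8; e = 33.3 − 31.8 = 1.5
d=11: ŷ = -1 + 4.1·11 = 44.1; e = 41.1 − 44.1 = -3
|e| > 1.75: d=2 (|e|=2.5), d=5 (|e|=3), d=6 (|e|=2), d=11 (|e|=3) → 4

4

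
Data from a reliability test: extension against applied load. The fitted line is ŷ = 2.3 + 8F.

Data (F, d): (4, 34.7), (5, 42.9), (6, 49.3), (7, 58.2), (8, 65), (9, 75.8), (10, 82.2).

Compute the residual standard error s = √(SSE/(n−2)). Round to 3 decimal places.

F=4: ŷ = 2.3 + 8·4 = 34.3; e = 34.7 − 34.3 = 0.4
F=5: ŷ = 2.3 + 8·5 = 42.3; e = 42.9 − 42.3 = 0.6
F=6: ŷ = 2.3 + 8·6 = 50.3; e = 49.3 − 50.3 = -1
F=7: ŷ = 2.3 + 8·7 = 58.3; e = 58.2 − 58.3 = -0.1
F=8: ŷ = 2.3 + 8·8 = 66.3; e = 65 − 66.3 = -1.3
F=9: ŷ = 2.3 + 8·9 = 74.3; e = 75.8 − 74.3 = 1.5
F=10: ŷ = 2.3 + 8·10 = 82.3; e = 82.2 − 82.3 = -0.1
SSE = 0.16 + 0.36 + 1 + 0.01 + 1.69 + 2.25 + 0.01 = 5.48
s = √(5.48/5) = √1.096 ≈ 1.047

s = 1.047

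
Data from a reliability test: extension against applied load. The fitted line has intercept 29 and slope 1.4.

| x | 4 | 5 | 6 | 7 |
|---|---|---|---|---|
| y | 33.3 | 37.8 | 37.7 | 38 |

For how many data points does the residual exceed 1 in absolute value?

2

x=4: ŷ = 29 + 1.4·4 = 34.6; r = 33.3 − 34.6 = -1.3
x=5: ŷ = 29 + 1.4·5 = 36; r = 37.8 − 36 = 1.8
x=6: ŷ = 29 + 1.4·6 = 37.4; r = 37.7 − 37.4 = 0.3
x=7: ŷ = 29 + 1.4·7 = 38.8; r = 38 − 38.8 = -0.8
|r| > 1: x=4 (|r|=1.3), x=5 (|r|=1.8) → 2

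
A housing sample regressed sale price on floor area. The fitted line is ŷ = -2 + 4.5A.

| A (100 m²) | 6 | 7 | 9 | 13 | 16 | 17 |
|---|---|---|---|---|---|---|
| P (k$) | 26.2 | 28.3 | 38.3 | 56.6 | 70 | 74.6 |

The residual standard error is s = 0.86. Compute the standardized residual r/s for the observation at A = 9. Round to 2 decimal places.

ŷ = -2 + 4.5·9 = 38.5
r = 38.3 − 38.5 = -0.2
r/s = -0.2 / 0.86 = -0.23

-0.23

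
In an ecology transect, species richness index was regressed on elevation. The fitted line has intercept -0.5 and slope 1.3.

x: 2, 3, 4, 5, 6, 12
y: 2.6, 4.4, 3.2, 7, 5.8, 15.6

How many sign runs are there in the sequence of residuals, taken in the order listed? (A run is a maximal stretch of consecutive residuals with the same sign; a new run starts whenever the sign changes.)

5 runs

x=2: ŷ = -0.5 + 1.3·2 = 2.1; e = 2.6 − 2.1 = 0.5
x=3: ŷ = -0.5 + 1.3·3 = 3.4; e = 4.4 − 3.4 = 1
x=4: ŷ = -0.5 + 1.3·4 = 4.7; e = 3.2 − 4.7 = -1.5
x=5: ŷ = -0.5 + 1.3·5 = 6; e = 7 − 6 = 1
x=6: ŷ = -0.5 + 1.3·6 = 7.3; e = 5.8 − 7.3 = -1.5
x=12: ŷ = -0.5 + 1.3·12 = 15.1; e = 15.6 − 15.1 = 0.5
Signs: + + − + − +
Runs: +×2, −×1, +×1, −×1, +×1 → 5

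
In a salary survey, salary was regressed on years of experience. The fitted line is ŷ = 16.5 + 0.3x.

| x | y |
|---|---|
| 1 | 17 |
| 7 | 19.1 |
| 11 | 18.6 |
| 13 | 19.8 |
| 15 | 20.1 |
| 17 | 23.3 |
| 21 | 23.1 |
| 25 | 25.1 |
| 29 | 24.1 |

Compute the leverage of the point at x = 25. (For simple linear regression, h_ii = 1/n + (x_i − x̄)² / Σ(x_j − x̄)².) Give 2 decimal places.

h = 0.26

x̄ = (1 + 7 + 11 + 13 + 15 + 17 + 21 + 25 + 29)/9 = 15.4444
Σ(x − x̄)² = 208.642 + 71.3086 + 19.7531 + 5.97531 + 0.197531 + 2.41975 + 30.8642 + 91.3086 + 183.753 = 614.222
h = 1/9 + (9.55556)²/614.222 = 0.111111 + 0.148657 = 0.26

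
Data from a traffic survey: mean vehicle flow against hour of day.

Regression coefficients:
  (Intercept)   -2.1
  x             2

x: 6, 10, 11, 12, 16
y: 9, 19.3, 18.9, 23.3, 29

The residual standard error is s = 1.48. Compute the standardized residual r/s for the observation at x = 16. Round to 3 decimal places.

-0.608

ŷ = -2.1 + 2·16 = 29.9
r = 29 − 29.9 = -0.9
r/s = -0.9 / 1.48 = -0.608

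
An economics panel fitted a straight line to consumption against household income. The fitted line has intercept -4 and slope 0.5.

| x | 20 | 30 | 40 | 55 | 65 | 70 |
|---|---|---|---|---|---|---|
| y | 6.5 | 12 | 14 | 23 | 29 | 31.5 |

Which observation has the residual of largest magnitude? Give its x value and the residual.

x=20: ŷ = -4 + 0.5·20 = 6; r = 6.5 − 6 = 0.5
x=30: ŷ = -4 + 0.5·30 = 11; r = 12 − 11 = 1
x=40: ŷ = -4 + 0.5·40 = 16; r = 14 − 16 = -2
x=55: ŷ = -4 + 0.5·55 = 23.5; r = 23 − 23.5 = -0.5
x=65: ŷ = -4 + 0.5·65 = 28.5; r = 29 − 28.5 = 0.5
x=70: ŷ = -4 + 0.5·70 = 31; r = 31.5 − 31 = 0.5
Largest |r| is 2 at x = 40, residual -2.

x = 40, r = -2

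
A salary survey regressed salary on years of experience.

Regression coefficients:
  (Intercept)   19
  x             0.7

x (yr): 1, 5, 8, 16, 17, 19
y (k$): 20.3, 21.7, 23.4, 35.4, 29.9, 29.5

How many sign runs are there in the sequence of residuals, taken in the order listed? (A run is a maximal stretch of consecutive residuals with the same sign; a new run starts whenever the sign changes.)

x=1: ŷ = 19 + 0.7·1 = 19.7; r = 20.3 − 19.7 = 0.6
x=5: ŷ = 19 + 0.7·5 = 22.5; r = 21.7 − 22.5 = -0.8
x=8: ŷ = 19 + 0.7·8 = 24.6; r = 23.4 − 24.6 = -1.2
x=16: ŷ = 19 + 0.7·16 = 30.2; r = 35.4 − 30.2 = 5.2
x=17: ŷ = 19 + 0.7·17 = 30.9; r = 29.9 − 30.9 = -1
x=19: ŷ = 19 + 0.7·19 = 32.3; r = 29.5 − 32.3 = -2.8
Signs: + − − + − −
Runs: +×1, −×2, +×1, −×2 → 4

4 runs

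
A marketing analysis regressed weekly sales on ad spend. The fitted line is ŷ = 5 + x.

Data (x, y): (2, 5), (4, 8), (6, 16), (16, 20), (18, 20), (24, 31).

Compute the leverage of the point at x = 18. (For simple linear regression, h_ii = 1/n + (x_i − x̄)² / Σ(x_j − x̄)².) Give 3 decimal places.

h = 0.268

x̄ = (2 + 4 + 6 + 16 + 18 + 24)/6 = 11.6667
Σ(x − x̄)² = 93.4444 + 58.7778 + 32.1111 + 18.7778 + 40.1111 + 152.111 = 395.333
h = 1/6 + (6.33333)²/395.333 = 0.166667 + 0.101461 = 0.268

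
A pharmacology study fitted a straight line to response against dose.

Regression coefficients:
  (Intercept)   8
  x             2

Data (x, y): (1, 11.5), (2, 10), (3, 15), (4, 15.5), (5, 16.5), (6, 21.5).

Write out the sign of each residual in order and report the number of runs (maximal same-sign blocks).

5 runs

x=1: ŷ = 8 + 2·1 = 10; r = 11.5 − 10 = 1.5
x=2: ŷ = 8 + 2·2 = 12; r = 10 − 12 = -2
x=3: ŷ = 8 + 2·3 = 14; r = 15 − 14 = 1
x=4: ŷ = 8 + 2·4 = 16; r = 15.5 − 16 = -0.5
x=5: ŷ = 8 + 2·5 = 18; r = 16.5 − 18 = -1.5
x=6: ŷ = 8 + 2·6 = 20; r = 21.5 − 20 = 1.5
Signs: + − + − − +
Runs: +×1, −×1, +×1, −×2, +×1 → 5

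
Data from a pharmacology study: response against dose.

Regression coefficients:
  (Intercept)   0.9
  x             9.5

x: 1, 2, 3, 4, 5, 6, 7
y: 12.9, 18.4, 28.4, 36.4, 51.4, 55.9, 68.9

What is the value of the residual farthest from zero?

e = 3

x=1: ŷ = 0.9 + 9.5·1 = 10.4; e = 12.9 − 10.4 = 2.5
x=2: ŷ = 0.9 + 9.5·2 = 19.9; e = 18.4 − 19.9 = -1.5
x=3: ŷ = 0.9 + 9.5·3 = 29.4; e = 28.4 − 29.4 = -1
x=4: ŷ = 0.9 + 9.5·4 = 38.9; e = 36.4 − 38.9 = -2.5
x=5: ŷ = 0.9 + 9.5·5 = 48.4; e = 51.4 − 48.4 = 3
x=6: ŷ = 0.9 + 9.5·6 = 57.9; e = 55.9 − 57.9 = -2
x=7: ŷ = 0.9 + 9.5·7 = 67.4; e = 68.9 − 67.4 = 1.5
Largest |e| is 3 at x = 5, residual 3.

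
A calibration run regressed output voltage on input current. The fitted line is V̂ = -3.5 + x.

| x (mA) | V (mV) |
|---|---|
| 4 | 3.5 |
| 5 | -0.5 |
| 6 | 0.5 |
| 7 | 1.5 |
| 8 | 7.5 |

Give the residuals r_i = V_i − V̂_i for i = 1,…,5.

3, -2, -2, -2, 3

x=4: V̂ = -3.5 + 4 = 0.5; r = 3.5 − 0.5 = 3
x=5: V̂ = -3.5 + 5 = 1.5; r = -0.5 − 1.5 = -2
x=6: V̂ = -3.5 + 6 = 2.5; r = 0.5 − 2.5 = -2
x=7: V̂ = -3.5 + 7 = 3.5; r = 1.5 − 3.5 = -2
x=8: V̂ = -3.5 + 8 = 4.5; r = 7.5 − 4.5 = 3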